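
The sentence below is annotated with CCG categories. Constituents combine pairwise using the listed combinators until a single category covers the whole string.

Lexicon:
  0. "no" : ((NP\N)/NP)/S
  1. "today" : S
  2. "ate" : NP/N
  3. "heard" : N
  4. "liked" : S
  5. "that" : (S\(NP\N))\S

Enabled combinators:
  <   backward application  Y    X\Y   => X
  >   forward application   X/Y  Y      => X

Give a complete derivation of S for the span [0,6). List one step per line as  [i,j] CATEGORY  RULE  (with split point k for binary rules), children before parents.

[0,6] S   <
  [0,4] NP\N   >
    [0,2] (NP\N)/NP   >
      [0,1] "no" : ((NP\N)/NP)/S
      [1,2] "today" : S
    [2,4] NP   >
      [2,3] "ate" : NP/N
      [3,4] "heard" : N
  [4,6] S\(NP\N)   <
    [4,5] "liked" : S
    [5,6] "that" : (S\(NP\N))\S

[0,1] ((NP\N)/NP)/S  lex  "no"
[1,2] S  lex  "today"
[0,2] (NP\N)/NP  >  k=1
[2,3] NP/N  lex  "ate"
[3,4] N  lex  "heard"
[2,4] NP  >  k=3
[0,4] NP\N  >  k=2
[4,5] S  lex  "liked"
[5,6] (S\(NP\N))\S  lex  "that"
[4,6] S\(NP\N)  <  k=5
[0,6] S  <  k=4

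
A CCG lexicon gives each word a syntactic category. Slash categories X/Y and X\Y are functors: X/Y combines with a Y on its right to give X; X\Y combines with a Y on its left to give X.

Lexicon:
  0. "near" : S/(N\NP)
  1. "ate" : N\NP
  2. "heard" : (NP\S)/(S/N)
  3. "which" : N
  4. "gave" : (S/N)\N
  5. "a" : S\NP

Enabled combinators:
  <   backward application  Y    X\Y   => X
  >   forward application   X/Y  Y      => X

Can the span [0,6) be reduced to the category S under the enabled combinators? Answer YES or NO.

YES

[0,6] S   <
  [0,5] NP   <
    [0,2] S   >
      [0,1] "near" : S/(N\NP)
      [1,2] "ate" : N\NP
    [2,5] NP\S   >
      [2,3] "heard" : (NP\S)/(S/N)
      [3,5] S/N   <
        [3,4] "which" : N
        [4,5] "gave" : (S/N)\N
  [5,6] "a" : S\NP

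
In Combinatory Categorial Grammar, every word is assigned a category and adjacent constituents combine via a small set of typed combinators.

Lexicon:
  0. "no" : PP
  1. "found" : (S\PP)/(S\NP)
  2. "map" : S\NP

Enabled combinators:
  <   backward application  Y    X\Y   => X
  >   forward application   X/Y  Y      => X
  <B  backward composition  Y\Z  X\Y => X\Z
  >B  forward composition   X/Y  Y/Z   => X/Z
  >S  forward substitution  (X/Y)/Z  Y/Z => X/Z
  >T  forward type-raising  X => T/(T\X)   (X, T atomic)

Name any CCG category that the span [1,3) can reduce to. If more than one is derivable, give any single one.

S\PP

[0,3] S   >
  [0,1] S/(S\PP)   >T
    [0,1] "no" : PP
  [1,3] S\PP   >
    [1,2] "found" : (S\PP)/(S\NP)
    [2,3] "map" : S\NP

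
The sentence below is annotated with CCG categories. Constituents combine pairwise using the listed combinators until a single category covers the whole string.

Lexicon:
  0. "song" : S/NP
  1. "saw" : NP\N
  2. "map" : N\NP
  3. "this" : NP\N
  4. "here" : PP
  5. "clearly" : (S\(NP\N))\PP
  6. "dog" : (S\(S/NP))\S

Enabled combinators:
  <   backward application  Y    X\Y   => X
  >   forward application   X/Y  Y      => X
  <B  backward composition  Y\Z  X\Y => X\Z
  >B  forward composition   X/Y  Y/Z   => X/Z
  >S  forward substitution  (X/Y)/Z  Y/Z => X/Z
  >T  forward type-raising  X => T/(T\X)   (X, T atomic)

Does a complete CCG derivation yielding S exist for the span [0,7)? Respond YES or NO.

[0,7] S   <
  [0,1] "song" : S/NP
  [1,7] S\(S/NP)   <
    [1,6] S   <
      [1,4] NP\N   <B
        [1,3] N\N   <B
          [1,2] "saw" : NP\N
          [2,3] "map" : N\NP
        [3,4] "this" : NP\N
      [4,6] S\(NP\N)   <
        [4,5] "here" : PP
        [5,6] "clearly" : (S\(NP\N))\PP
    [6,7] "dog" : (S\(S/NP))\S

YES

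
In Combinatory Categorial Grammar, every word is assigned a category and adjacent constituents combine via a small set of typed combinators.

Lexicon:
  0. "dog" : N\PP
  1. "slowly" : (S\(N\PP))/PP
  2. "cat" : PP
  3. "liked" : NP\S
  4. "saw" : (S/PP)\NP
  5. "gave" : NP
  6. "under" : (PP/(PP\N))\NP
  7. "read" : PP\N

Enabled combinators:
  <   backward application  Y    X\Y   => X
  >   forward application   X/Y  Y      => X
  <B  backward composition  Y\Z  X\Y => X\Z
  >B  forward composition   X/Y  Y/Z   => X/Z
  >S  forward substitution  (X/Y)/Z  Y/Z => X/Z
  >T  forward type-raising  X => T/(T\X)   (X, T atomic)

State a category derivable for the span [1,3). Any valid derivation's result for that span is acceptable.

[0,8] S   >
  [0,5] S/PP   <
    [0,4] NP   <
      [0,3] S   <
        [0,1] "dog" : N\PP
        [1,3] S\(N\PP)   >
          [1,2] "slowly" : (S\(N\PP))/PP
          [2,3] "cat" : PP
      [3,4] "liked" : NP\S
    [4,5] "saw" : (S/PP)\NP
  [5,8] PP   >
    [5,7] PP/(PP\N)   <
      [5,6] "gave" : NP
      [6,7] "under" : (PP/(PP\N))\NP
    [7,8] "read" : PP\N

S\(N\PP)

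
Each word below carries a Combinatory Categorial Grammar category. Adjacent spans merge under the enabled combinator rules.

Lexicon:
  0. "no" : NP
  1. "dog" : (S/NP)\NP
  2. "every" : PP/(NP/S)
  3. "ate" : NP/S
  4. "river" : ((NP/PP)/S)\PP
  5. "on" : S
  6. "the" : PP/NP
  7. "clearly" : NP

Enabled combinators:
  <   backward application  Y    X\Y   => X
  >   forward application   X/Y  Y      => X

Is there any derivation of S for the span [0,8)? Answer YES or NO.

YES

[0,8] S   >
  [0,2] S/NP   <
    [0,1] "no" : NP
    [1,2] "dog" : (S/NP)\NP
  [2,8] NP   >
    [2,6] NP/PP   >
      [2,5] (NP/PP)/S   <
        [2,4] PP   >
          [2,3] "every" : PP/(NP/S)
          [3,4] "ate" : NP/S
        [4,5] "river" : ((NP/PP)/S)\PP
      [5,6] "on" : S
    [6,8] PP   >
      [6,7] "the" : PP/NP
      [7,8] "clearly" : NP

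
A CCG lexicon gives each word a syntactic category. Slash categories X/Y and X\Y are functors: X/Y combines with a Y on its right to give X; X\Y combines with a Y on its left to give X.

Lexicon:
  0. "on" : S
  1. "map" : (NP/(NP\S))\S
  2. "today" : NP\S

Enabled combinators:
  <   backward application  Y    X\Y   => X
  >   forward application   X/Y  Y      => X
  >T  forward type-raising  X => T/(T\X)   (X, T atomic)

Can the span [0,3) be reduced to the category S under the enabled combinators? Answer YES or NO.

NO

S (NP/(NP\S))\S NP\S
CKY chart[0,3] = {N/(N\NP), NP, NP/(NP\NP), PP/(PP\NP), S/(S\NP)}; S ∉ chart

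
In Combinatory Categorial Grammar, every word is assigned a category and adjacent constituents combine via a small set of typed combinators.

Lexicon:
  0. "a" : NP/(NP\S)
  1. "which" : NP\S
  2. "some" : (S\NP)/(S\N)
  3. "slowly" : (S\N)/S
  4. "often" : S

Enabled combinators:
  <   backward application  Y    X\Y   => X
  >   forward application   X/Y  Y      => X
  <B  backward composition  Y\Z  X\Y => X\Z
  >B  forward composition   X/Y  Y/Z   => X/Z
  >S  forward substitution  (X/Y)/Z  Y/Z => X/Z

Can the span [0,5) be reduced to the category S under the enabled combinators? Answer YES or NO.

[0,5] S   <
  [0,2] NP   >
    [0,1] "a" : NP/(NP\S)
    [1,2] "which" : NP\S
  [2,5] S\NP   >
    [2,3] "some" : (S\NP)/(S\N)
    [3,5] S\N   >
      [3,4] "slowly" : (S\N)/S
      [4,5] "often" : S

YES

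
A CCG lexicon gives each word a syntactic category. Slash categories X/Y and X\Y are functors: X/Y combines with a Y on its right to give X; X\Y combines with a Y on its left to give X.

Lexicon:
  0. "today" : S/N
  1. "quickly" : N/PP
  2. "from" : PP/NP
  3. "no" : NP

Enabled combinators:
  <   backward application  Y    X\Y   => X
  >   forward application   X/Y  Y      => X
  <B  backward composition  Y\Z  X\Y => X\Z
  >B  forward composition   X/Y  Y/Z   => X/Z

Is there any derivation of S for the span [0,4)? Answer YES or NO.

[0,4] S   >
  [0,1] "today" : S/N
  [1,4] N   >
    [1,2] "quickly" : N/PP
    [2,4] PP   >
      [2,3] "from" : PP/NP
      [3,4] "no" : NP

YES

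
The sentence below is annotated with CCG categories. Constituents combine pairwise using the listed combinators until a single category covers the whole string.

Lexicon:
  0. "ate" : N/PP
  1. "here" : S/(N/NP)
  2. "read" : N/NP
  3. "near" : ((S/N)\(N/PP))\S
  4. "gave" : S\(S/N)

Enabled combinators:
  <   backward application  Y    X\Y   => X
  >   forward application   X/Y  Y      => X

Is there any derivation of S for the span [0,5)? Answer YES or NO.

[0,5] S   <
  [0,4] S/N   <
    [0,1] "ate" : N/PP
    [1,4] (S/N)\(N/PP)   <
      [1,3] S   >
        [1,2] "here" : S/(N/NP)
        [2,3] "read" : N/NP
      [3,4] "near" : ((S/N)\(N/PP))\S
  [4,5] "gave" : S\(S/N)

YES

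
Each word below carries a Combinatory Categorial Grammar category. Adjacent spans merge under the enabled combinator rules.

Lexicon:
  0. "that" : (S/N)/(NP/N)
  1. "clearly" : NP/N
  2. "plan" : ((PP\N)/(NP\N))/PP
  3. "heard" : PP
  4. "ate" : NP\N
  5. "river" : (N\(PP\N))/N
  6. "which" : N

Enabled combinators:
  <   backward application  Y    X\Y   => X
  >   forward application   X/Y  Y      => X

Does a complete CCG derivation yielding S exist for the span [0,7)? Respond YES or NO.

[0,7] S   >
  [0,2] S/N   >
    [0,1] "that" : (S/N)/(NP/N)
    [1,2] "clearly" : NP/N
  [2,7] N   <
    [2,5] PP\N   >
      [2,4] (PP\N)/(NP\N)   >
        [2,3] "plan" : ((PP\N)/(NP\N))/PP
        [3,4] "heard" : PP
      [4,5] "ate" : NP\N
    [5,7] N\(PP\N)   >
      [5,6] "river" : (N\(PP\N))/N
      [6,7] "which" : N

YES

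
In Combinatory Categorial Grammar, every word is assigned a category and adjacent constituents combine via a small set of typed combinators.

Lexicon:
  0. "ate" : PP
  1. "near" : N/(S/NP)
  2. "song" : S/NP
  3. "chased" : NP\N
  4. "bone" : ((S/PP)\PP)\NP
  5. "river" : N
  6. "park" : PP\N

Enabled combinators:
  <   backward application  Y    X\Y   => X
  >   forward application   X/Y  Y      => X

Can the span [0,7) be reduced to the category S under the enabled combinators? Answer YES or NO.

[0,7] S   >
  [0,5] S/PP   <
    [0,1] "ate" : PP
    [1,5] (S/PP)\PP   <
      [1,4] NP   <
        [1,3] N   >
          [1,2] "near" : N/(S/NP)
          [2,3] "song" : S/NP
        [3,4] "chased" : NP\N
      [4,5] "bone" : ((S/PP)\PP)\NP
  [5,7] PP   <
    [5,6] "river" : N
    [6,7] "park" : PP\N

YES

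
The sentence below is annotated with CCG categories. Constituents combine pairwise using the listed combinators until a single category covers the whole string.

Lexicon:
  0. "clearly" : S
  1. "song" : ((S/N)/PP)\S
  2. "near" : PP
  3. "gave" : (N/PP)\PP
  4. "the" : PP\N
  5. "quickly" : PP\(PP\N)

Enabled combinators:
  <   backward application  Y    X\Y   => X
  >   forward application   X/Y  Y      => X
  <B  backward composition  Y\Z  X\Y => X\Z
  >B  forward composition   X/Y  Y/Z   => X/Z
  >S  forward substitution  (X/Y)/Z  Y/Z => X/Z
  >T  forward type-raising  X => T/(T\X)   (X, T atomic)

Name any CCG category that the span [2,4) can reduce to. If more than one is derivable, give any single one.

[0,6] S   >
  [0,4] S/PP   >S
    [0,2] (S/N)/PP   <
      [0,1] "clearly" : S
      [1,2] "song" : ((S/N)/PP)\S
    [2,4] N/PP   <
      [2,3] "near" : PP
      [3,4] "gave" : (N/PP)\PP
  [4,6] PP   <
    [4,5] "the" : PP\N
    [5,6] "quickly" : PP\(PP\N)

N/PP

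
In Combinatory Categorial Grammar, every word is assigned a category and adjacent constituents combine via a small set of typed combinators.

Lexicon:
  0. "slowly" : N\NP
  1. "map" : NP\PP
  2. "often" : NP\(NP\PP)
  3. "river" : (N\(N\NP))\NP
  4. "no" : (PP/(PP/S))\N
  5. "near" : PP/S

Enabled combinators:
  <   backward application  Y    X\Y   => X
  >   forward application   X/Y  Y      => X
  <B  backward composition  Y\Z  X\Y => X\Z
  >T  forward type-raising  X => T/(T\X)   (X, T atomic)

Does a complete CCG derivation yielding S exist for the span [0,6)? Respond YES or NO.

NO

N\NP NP\PP NP\(NP\PP) (N\(N\NP))\NP (PP/(PP/S))\N PP/S
CKY chart[0,6] = {N/(N\PP), NP/(NP\PP), PP, PP/(PP\PP), S/(S\PP)}; S ∉ chart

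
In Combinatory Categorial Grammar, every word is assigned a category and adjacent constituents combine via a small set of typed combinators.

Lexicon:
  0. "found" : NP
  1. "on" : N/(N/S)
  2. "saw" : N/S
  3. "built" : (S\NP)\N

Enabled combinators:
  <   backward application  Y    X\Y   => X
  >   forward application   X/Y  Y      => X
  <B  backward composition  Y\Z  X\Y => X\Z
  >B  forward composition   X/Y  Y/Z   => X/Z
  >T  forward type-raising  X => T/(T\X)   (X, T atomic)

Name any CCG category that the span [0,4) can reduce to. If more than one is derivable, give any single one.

S

[0,4] S   >
  [0,1] S/(S\NP)   >T
    [0,1] "found" : NP
  [1,4] S\NP   <
    [1,3] N   >
      [1,2] "on" : N/(N/S)
      [2,3] "saw" : N/S
    [3,4] "built" : (S\NP)\N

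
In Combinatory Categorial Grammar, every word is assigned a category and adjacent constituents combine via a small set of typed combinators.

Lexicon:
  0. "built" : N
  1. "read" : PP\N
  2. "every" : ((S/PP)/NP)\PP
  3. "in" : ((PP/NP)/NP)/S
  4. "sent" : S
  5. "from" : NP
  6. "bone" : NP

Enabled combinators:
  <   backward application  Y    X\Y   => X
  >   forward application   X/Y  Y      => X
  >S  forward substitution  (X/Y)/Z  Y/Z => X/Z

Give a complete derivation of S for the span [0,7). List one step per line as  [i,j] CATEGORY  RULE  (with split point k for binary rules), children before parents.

[0,1] N  lex  "built"
[1,2] PP\N  lex  "read"
[0,2] PP  <  k=1
[2,3] ((S/PP)/NP)\PP  lex  "every"
[0,3] (S/PP)/NP  <  k=2
[3,4] ((PP/NP)/NP)/S  lex  "in"
[4,5] S  lex  "sent"
[3,5] (PP/NP)/NP  >  k=4
[5,6] NP  lex  "from"
[3,6] PP/NP  >  k=5
[0,6] S/NP  >S  k=3
[6,7] NP  lex  "bone"
[0,7] S  >  k=6

[0,7] S   >
  [0,6] S/NP   >S
    [0,3] (S/PP)/NP   <
      [0,2] PP   <
        [0,1] "built" : N
        [1,2] "read" : PP\N
      [2,3] "every" : ((S/PP)/NP)\PP
    [3,6] PP/NP   >
      [3,5] (PP/NP)/NP   >
        [3,4] "in" : ((PP/NP)/NP)/S
        [4,5] "sent" : S
      [5,6] "from" : NP
  [6,7] "bone" : NP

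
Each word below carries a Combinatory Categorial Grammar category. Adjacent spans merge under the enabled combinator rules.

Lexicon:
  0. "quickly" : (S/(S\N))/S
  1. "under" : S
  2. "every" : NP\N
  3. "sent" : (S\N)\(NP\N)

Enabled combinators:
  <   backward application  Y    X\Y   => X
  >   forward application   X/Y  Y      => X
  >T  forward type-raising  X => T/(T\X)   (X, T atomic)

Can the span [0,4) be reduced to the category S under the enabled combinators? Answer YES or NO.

[0,4] S   >
  [0,2] S/(S\N)   >
    [0,1] "quickly" : (S/(S\N))/S
    [1,2] "under" : S
  [2,4] S\N   <
    [2,3] "every" : NP\N
    [3,4] "sent" : (S\N)\(NP\N)

YES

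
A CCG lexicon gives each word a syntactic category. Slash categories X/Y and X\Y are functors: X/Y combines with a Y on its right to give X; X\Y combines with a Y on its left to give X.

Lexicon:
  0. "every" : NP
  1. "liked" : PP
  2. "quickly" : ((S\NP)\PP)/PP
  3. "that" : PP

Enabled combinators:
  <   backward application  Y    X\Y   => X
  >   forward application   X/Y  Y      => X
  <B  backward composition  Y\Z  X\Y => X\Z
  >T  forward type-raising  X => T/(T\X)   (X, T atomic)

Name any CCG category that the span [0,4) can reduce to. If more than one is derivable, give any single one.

S

[0,4] S   >
  [0,1] S/(S\NP)   >T
    [0,1] "every" : NP
  [1,4] S\NP   <
    [1,2] "liked" : PP
    [2,4] (S\NP)\PP   >
      [2,3] "quickly" : ((S\NP)\PP)/PP
      [3,4] "that" : PP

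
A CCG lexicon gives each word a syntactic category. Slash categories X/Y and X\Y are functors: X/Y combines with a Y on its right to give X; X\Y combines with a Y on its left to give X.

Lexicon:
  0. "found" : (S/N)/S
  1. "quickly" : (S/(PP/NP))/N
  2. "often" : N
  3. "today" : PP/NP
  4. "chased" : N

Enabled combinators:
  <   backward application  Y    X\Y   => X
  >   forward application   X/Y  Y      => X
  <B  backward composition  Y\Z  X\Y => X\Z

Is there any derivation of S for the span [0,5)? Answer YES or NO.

YES

[0,5] S   >
  [0,4] S/N   >
    [0,1] "found" : (S/N)/S
    [1,4] S   >
      [1,3] S/(PP/NP)   >
        [1,2] "quickly" : (S/(PP/NP))/N
        [2,3] "often" : N
      [3,4] "today" : PP/NP
  [4,5] "chased" : N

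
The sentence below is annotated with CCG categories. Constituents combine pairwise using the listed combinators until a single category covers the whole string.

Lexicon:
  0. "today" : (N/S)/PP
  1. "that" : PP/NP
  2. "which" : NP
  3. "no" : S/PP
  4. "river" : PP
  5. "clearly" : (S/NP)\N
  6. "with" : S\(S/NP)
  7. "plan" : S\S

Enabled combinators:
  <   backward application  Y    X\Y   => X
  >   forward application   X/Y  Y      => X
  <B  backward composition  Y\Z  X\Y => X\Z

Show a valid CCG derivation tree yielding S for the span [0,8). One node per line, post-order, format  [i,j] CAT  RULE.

[0,8] S   <
  [0,5] N   >
    [0,3] N/S   >
      [0,1] "today" : (N/S)/PP
      [1,3] PP   >
        [1,2] "that" : PP/NP
        [2,3] "which" : NP
    [3,5] S   >
      [3,4] "no" : S/PP
      [4,5] "river" : PP
  [5,8] S\N   <B
    [5,7] S\N   <B
      [5,6] "clearly" : (S/NP)\N
      [6,7] "with" : S\(S/NP)
    [7,8] "plan" : S\S

[0,1] (N/S)/PP  lex  "today"
[1,2] PP/NP  lex  "that"
[2,3] NP  lex  "which"
[1,3] PP  >  k=2
[0,3] N/S  >  k=1
[3,4] S/PP  lex  "no"
[4,5] PP  lex  "river"
[3,5] S  >  k=4
[0,5] N  >  k=3
[5,6] (S/NP)\N  lex  "clearly"
[6,7] S\(S/NP)  lex  "with"
[5,7] S\N  <B  k=6
[7,8] S\S  lex  "plan"
[5,8] S\N  <B  k=7
[0,8] S  <  k=5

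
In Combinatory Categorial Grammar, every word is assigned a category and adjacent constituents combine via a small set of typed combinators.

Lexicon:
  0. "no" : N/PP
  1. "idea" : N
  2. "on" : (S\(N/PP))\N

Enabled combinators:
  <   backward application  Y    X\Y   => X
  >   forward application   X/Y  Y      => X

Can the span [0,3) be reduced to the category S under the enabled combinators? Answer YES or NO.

YES

[0,3] S   <
  [0,1] "no" : N/PP
  [1,3] S\(N/PP)   <
    [1,2] "idea" : N
    [2,3] "on" : (S\(N/PP))\N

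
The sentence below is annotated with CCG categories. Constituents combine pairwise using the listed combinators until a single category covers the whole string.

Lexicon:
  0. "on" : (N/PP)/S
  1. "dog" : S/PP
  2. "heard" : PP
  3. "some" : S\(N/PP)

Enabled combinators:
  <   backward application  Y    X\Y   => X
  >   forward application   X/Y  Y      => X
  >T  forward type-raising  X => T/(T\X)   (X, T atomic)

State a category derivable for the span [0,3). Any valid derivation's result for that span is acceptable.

[0,4] S   <
  [0,3] N/PP   >
    [0,1] "on" : (N/PP)/S
    [1,3] S   >
      [1,2] "dog" : S/PP
      [2,3] "heard" : PP
  [3,4] "some" : S\(N/PP)

N/PP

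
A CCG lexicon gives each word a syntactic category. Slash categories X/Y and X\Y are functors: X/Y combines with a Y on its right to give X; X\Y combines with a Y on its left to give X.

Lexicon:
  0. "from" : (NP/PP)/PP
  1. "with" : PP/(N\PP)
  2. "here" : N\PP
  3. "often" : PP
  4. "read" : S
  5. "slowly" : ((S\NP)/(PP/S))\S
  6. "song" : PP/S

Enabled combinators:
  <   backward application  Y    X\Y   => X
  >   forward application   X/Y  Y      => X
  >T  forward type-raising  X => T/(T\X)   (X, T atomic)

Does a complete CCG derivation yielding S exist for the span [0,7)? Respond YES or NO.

[0,7] S   <
  [0,4] NP   >
    [0,3] NP/PP   >
      [0,1] "from" : (NP/PP)/PP
      [1,3] PP   >
        [1,2] "with" : PP/(N\PP)
        [2,3] "here" : N\PP
    [3,4] "often" : PP
  [4,7] S\NP   >
    [4,6] (S\NP)/(PP/S)   <
      [4,5] "read" : S
      [5,6] "slowly" : ((S\NP)/(PP/S))\S
    [6,7] "song" : PP/S

YES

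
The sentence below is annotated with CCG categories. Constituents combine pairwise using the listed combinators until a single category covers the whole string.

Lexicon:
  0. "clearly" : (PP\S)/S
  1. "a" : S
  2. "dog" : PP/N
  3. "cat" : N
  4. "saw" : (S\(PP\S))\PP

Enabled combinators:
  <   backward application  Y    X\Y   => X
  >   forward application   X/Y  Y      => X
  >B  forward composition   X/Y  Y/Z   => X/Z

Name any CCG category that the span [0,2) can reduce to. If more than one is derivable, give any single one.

[0,5] S   <
  [0,2] PP\S   >
    [0,1] "clearly" : (PP\S)/S
    [1,2] "a" : S
  [2,5] S\(PP\S)   <
    [2,4] PP   >
      [2,3] "dog" : PP/N
      [3,4] "cat" : N
    [4,5] "saw" : (S\(PP\S))\PP

PP\S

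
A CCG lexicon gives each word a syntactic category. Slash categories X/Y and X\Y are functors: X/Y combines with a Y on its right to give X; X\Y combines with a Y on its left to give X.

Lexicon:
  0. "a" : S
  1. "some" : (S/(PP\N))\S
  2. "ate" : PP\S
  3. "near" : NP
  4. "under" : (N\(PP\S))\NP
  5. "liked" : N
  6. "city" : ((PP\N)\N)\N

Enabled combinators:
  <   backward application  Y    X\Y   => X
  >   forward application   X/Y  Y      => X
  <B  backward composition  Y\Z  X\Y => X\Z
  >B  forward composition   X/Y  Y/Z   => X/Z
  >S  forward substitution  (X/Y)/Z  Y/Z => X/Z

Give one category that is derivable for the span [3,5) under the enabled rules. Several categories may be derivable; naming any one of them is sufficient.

N\(PP\S)

[0,7] S   >
  [0,2] S/(PP\N)   <
    [0,1] "a" : S
    [1,2] "some" : (S/(PP\N))\S
  [2,7] PP\N   <
    [2,5] N   <
      [2,3] "ate" : PP\S
      [3,5] N\(PP\S)   <
        [3,4] "near" : NP
        [4,5] "under" : (N\(PP\S))\NP
    [5,7] (PP\N)\N   <
      [5,6] "liked" : N
      [6,7] "city" : ((PP\N)\N)\N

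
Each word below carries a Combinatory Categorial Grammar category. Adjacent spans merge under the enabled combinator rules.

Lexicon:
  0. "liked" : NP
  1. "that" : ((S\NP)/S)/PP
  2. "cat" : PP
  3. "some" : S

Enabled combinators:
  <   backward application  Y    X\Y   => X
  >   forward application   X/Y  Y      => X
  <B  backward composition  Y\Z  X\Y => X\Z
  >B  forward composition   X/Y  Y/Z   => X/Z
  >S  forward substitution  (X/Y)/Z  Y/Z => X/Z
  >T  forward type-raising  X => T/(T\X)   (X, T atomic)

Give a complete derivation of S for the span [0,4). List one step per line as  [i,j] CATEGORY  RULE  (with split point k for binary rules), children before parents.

[0,4] S   >
  [0,1] S/(S\NP)   >T
    [0,1] "liked" : NP
  [1,4] S\NP   >
    [1,3] (S\NP)/S   >
      [1,2] "that" : ((S\NP)/S)/PP
      [2,3] "cat" : PP
    [3,4] "some" : S

[0,1] NP  lex  "liked"
[0,1] S/(S\NP)  >T
[1,2] ((S\NP)/S)/PP  lex  "that"
[2,3] PP  lex  "cat"
[1,3] (S\NP)/S  >  k=2
[3,4] S  lex  "some"
[1,4] S\NP  >  k=3
[0,4] S  >  k=1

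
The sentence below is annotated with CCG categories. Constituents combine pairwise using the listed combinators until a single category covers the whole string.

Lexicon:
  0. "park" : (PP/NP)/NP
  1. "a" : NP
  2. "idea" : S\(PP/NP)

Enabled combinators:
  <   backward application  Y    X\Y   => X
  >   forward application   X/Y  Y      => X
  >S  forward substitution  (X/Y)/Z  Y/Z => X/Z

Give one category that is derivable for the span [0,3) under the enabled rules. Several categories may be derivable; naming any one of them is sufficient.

S

[0,3] S   <
  [0,2] PP/NP   >
    [0,1] "park" : (PP/NP)/NP
    [1,2] "a" : NP
  [2,3] "idea" : S\(PP/NP)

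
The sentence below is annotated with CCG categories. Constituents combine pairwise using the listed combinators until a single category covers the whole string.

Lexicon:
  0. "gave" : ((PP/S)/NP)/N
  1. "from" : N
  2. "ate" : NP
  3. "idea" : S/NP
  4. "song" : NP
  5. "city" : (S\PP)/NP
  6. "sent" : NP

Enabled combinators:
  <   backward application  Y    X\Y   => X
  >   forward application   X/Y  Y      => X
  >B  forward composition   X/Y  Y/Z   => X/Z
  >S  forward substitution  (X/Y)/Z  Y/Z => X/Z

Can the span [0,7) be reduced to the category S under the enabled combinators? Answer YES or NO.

[0,7] S   <
  [0,5] PP   >
    [0,3] PP/S   >
      [0,2] (PP/S)/NP   >
        [0,1] "gave" : ((PP/S)/NP)/N
        [1,2] "from" : N
      [2,3] "ate" : NP
    [3,5] S   >
      [3,4] "idea" : S/NP
      [4,5] "song" : NP
  [5,7] S\PP   >
    [5,6] "city" : (S\PP)/NP
    [6,7] "sent" : NP

YES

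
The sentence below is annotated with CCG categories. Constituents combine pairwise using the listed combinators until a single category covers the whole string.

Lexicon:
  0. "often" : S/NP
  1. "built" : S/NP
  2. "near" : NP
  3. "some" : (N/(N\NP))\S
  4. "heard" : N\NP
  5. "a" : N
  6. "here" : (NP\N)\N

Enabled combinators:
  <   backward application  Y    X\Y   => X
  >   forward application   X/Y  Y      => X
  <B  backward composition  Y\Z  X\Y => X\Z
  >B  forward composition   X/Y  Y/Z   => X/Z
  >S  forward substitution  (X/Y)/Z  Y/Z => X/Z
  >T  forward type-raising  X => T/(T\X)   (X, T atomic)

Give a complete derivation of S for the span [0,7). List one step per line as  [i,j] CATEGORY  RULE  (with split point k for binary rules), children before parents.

[0,7] S   >
  [0,1] "often" : S/NP
  [1,7] NP   <
    [1,5] N   >
      [1,4] N/(N\NP)   <
        [1,3] S   >
          [1,2] "built" : S/NP
          [2,3] "near" : NP
        [3,4] "some" : (N/(N\NP))\S
      [4,5] "heard" : N\NP
    [5,7] NP\N   <
      [5,6] "a" : N
      [6,7] "here" : (NP\N)\N

[0,1] S/NP  lex  "often"
[1,2] S/NP  lex  "built"
[2,3] NP  lex  "near"
[1,3] S  >  k=2
[3,4] (N/(N\NP))\S  lex  "some"
[1,4] N/(N\NP)  <  k=3
[4,5] N\NP  lex  "heard"
[1,5] N  >  k=4
[5,6] N  lex  "a"
[6,7] (NP\N)\N  lex  "here"
[5,7] NP\N  <  k=6
[1,7] NP  <  k=5
[0,7] S  >  k=1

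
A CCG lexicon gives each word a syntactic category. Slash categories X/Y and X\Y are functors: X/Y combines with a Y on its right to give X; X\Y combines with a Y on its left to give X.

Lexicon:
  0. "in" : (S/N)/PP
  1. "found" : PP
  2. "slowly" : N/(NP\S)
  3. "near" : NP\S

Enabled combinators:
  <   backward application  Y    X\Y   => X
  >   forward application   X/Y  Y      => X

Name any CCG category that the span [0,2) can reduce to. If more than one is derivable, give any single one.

S/N

[0,4] S   >
  [0,2] S/N   >
    [0,1] "in" : (S/N)/PP
    [1,2] "found" : PP
  [2,4] N   >
    [2,3] "slowly" : N/(NP\S)
    [3,4] "near" : NP\S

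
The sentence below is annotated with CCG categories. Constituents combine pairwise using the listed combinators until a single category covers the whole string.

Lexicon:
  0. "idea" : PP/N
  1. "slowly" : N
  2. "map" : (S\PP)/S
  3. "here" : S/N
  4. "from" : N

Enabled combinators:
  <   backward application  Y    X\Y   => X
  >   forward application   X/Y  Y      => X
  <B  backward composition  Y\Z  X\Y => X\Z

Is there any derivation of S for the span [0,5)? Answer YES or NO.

[0,5] S   <
  [0,2] PP   >
    [0,1] "idea" : PP/N
    [1,2] "slowly" : N
  [2,5] S\PP   >
    [2,3] "map" : (S\PP)/S
    [3,5] S   >
      [3,4] "here" : S/N
      [4,5] "from" : N

YES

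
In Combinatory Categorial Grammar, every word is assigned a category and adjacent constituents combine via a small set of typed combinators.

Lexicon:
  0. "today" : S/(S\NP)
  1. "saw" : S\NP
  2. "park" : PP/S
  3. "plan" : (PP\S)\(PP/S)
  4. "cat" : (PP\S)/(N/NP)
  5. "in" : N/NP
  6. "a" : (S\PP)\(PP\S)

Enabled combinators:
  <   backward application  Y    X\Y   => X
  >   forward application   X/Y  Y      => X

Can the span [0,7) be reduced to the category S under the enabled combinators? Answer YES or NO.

YES

[0,7] S   <
  [0,4] PP   <
    [0,2] S   >
      [0,1] "today" : S/(S\NP)
      [1,2] "saw" : S\NP
    [2,4] PP\S   <
      [2,3] "park" : PP/S
      [3,4] "plan" : (PP\S)\(PP/S)
  [4,7] S\PP   <
    [4,6] PP\S   >
      [4,5] "cat" : (PP\S)/(N/NP)
      [5,6] "in" : N/NP
    [6,7] "a" : (S\PP)\(PP\S)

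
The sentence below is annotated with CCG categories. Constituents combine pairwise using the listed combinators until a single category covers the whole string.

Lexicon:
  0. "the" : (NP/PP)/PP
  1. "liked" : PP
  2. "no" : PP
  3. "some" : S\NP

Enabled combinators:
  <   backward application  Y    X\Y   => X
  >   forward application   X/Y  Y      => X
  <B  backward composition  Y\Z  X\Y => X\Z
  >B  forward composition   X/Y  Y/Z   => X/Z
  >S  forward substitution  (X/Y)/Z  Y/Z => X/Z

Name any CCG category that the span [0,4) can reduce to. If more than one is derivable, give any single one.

S

[0,4] S   <
  [0,3] NP   >
    [0,2] NP/PP   >
      [0,1] "the" : (NP/PP)/PP
      [1,2] "liked" : PP
    [2,3] "no" : PP
  [3,4] "some" : S\NP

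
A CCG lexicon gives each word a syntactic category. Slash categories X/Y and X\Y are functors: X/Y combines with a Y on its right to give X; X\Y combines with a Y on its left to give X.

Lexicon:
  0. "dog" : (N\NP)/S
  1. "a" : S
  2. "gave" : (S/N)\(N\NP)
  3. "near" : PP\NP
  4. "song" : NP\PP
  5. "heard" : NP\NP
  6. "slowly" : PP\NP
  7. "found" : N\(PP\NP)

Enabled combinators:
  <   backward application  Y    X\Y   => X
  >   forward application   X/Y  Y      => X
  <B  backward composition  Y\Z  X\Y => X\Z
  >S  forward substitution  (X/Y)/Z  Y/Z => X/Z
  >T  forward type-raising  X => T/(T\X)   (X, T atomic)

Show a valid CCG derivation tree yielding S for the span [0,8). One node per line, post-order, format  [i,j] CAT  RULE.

[0,8] S   >
  [0,3] S/N   <
    [0,2] N\NP   >
      [0,1] "dog" : (N\NP)/S
      [1,2] "a" : S
    [2,3] "gave" : (S/N)\(N\NP)
  [3,8] N   <
    [3,7] PP\NP   <B
      [3,6] NP\NP   <B
        [3,5] NP\NP   <B
          [3,4] "near" : PP\NP
          [4,5] "song" : NP\PP
        [5,6] "heard" : NP\NP
      [6,7] "slowly" : PP\NP
    [7,8] "found" : N\(PP\NP)

[0,1] (N\NP)/S  lex  "dog"
[1,2] S  lex  "a"
[0,2] N\NP  >  k=1
[2,3] (S/N)\(N\NP)  lex  "gave"
[0,3] S/N  <  k=2
[3,4] PP\NP  lex  "near"
[4,5] NP\PP  lex  "song"
[3,5] NP\NP  <B  k=4
[5,6] NP\NP  lex  "heard"
[3,6] NP\NP  <B  k=5
[6,7] PP\NP  lex  "slowly"
[3,7] PP\NP  <B  k=6
[7,8] N\(PP\NP)  lex  "found"
[3,8] N  <  k=7
[0,8] S  >  k=3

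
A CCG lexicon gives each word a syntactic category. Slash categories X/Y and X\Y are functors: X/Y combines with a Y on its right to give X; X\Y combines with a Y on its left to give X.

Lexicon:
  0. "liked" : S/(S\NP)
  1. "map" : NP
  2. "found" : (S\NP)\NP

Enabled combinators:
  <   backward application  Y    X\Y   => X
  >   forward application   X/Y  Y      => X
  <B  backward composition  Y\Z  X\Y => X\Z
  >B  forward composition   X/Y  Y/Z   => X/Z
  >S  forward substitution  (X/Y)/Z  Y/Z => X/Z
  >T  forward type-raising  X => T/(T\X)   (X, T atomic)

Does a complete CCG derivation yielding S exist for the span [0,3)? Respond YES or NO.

[0,3] S   >
  [0,1] "liked" : S/(S\NP)
  [1,3] S\NP   <
    [1,2] "map" : NP
    [2,3] "found" : (S\NP)\NP

YES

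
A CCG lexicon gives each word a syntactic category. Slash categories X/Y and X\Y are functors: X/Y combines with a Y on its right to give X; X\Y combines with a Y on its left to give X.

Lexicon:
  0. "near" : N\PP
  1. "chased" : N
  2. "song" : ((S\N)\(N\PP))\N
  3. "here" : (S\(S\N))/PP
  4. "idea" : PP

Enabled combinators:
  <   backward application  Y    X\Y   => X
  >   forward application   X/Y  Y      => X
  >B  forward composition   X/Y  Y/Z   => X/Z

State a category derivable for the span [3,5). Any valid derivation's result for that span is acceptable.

[0,5] S   <
  [0,3] S\N   <
    [0,1] "near" : N\PP
    [1,3] (S\N)\(N\PP)   <
      [1,2] "chased" : N
      [2,3] "song" : ((S\N)\(N\PP))\N
  [3,5] S\(S\N)   >
    [3,4] "here" : (S\(S\N))/PP
    [4,5] "idea" : PP

S\(S\N)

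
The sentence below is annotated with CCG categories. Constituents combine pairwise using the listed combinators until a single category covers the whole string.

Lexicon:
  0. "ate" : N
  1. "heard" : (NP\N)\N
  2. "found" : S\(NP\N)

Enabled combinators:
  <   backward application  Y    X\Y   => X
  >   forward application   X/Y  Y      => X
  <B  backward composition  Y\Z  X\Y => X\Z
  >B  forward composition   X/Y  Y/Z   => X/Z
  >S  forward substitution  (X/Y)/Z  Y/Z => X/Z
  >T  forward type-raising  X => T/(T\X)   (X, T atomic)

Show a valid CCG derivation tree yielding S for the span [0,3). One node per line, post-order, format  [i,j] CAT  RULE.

[0,3] S   >
  [0,1] S/(S\N)   >T
    [0,1] "ate" : N
  [1,3] S\N   <B
    [1,2] "heard" : (NP\N)\N
    [2,3] "found" : S\(NP\N)

[0,1] N  lex  "ate"
[0,1] S/(S\N)  >T
[1,2] (NP\N)\N  lex  "heard"
[2,3] S\(NP\N)  lex  "found"
[1,3] S\N  <B  k=2
[0,3] S  >  k=1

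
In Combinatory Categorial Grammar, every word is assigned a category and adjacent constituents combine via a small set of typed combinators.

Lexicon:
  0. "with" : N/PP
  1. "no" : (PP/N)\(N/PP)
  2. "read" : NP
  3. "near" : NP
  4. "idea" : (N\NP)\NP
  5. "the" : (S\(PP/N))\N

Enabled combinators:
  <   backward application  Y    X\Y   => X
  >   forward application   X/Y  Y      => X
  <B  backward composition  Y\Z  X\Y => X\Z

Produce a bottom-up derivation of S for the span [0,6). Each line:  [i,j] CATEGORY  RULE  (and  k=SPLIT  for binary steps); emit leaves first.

[0,1] N/PP  lex  "with"
[1,2] (PP/N)\(N/PP)  lex  "no"
[0,2] PP/N  <  k=1
[2,3] NP  lex  "read"
[3,4] NP  lex  "near"
[4,5] (N\NP)\NP  lex  "idea"
[3,5] N\NP  <  k=4
[2,5] N  <  k=3
[5,6] (S\(PP/N))\N  lex  "the"
[2,6] S\(PP/N)  <  k=5
[0,6] S  <  k=2

[0,6] S   <
  [0,2] PP/N   <
    [0,1] "with" : N/PP
    [1,2] "no" : (PP/N)\(N/PP)
  [2,6] S\(PP/N)   <
    [2,5] N   <
      [2,3] "read" : NP
      [3,5] N\NP   <
        [3,4] "near" : NP
        [4,5] "idea" : (N\NP)\NP
    [5,6] "the" : (S\(PP/N))\N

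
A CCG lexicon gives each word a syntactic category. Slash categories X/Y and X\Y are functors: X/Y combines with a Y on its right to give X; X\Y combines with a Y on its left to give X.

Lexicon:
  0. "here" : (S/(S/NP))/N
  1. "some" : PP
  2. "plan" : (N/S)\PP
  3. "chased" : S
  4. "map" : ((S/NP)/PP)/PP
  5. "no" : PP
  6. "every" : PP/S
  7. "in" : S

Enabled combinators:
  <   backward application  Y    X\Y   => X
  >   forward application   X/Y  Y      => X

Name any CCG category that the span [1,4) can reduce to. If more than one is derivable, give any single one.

N

[0,8] S   >
  [0,4] S/(S/NP)   >
    [0,1] "here" : (S/(S/NP))/N
    [1,4] N   >
      [1,3] N/S   <
        [1,2] "some" : PP
        [2,3] "plan" : (N/S)\PP
      [3,4] "chased" : S
  [4,8] S/NP   >
    [4,6] (S/NP)/PP   >
      [4,5] "map" : ((S/NP)/PP)/PP
      [5,6] "no" : PP
    [6,8] PP   >
      [6,7] "every" : PP/S
      [7,8] "in" : S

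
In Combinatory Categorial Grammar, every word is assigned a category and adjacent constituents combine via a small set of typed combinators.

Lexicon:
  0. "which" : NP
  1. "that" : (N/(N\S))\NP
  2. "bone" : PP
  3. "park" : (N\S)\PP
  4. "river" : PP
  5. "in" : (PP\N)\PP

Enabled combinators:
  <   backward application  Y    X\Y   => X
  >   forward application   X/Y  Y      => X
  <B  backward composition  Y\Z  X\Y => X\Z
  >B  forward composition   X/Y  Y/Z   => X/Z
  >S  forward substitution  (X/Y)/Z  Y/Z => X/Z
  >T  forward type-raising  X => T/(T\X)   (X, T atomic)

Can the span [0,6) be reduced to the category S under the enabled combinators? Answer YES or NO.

NO

NP (N/(N\S))\NP PP (N\S)\PP PP (PP\N)\PP
CKY chart[0,6] = {N/(N\PP), NP/(NP\PP), PP, PP/(PP\PP), S/(S\PP)}; S ∉ chart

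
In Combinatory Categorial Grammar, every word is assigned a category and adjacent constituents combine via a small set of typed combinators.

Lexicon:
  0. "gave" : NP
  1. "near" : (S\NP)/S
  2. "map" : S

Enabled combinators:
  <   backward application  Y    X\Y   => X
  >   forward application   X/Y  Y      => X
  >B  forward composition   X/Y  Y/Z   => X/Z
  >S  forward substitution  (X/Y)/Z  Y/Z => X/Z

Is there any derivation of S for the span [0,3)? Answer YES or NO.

YES

[0,3] S   <
  [0,1] "gave" : NP
  [1,3] S\NP   >
    [1,2] "near" : (S\NP)/S
    [2,3] "map" : S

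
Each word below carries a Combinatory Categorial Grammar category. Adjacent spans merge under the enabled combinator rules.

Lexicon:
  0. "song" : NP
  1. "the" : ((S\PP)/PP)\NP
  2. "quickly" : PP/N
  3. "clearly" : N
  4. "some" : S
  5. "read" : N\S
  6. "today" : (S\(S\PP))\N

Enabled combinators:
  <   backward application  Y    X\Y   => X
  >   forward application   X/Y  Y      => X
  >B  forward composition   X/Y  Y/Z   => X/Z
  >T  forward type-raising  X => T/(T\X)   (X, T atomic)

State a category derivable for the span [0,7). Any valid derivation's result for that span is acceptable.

S

[0,7] S   <
  [0,4] S\PP   >
    [0,2] (S\PP)/PP   <
      [0,1] "song" : NP
      [1,2] "the" : ((S\PP)/PP)\NP
    [2,4] PP   >
      [2,3] "quickly" : PP/N
      [3,4] "clearly" : N
  [4,7] S\(S\PP)   <
    [4,6] N   <
      [4,5] "some" : S
      [5,6] "read" : N\S
    [6,7] "today" : (S\(S\PP))\N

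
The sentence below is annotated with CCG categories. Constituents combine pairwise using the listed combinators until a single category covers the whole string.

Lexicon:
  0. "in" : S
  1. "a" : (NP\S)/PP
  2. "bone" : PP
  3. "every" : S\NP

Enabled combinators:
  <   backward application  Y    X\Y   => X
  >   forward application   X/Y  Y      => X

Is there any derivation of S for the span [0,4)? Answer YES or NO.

[0,4] S   <
  [0,3] NP   <
    [0,1] "in" : S
    [1,3] NP\S   >
      [1,2] "a" : (NP\S)/PP
      [2,3] "bone" : PP
  [3,4] "every" : S\NP

YES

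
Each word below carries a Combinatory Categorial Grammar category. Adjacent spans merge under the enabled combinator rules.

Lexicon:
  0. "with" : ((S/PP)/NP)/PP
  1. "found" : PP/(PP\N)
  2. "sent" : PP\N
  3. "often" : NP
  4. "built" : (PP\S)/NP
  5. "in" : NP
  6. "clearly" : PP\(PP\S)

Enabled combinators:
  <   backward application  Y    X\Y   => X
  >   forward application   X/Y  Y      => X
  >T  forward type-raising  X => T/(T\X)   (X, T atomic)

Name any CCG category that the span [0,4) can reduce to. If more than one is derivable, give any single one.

S/PP

[0,7] S   >
  [0,4] S/PP   >
    [0,3] (S/PP)/NP   >
      [0,1] "with" : ((S/PP)/NP)/PP
      [1,3] PP   >
        [1,2] "found" : PP/(PP\N)
        [2,3] "sent" : PP\N
    [3,4] "often" : NP
  [4,7] PP   <
    [4,6] PP\S   >
      [4,5] "built" : (PP\S)/NP
      [5,6] "in" : NP
    [6,7] "clearly" : PP\(PP\S)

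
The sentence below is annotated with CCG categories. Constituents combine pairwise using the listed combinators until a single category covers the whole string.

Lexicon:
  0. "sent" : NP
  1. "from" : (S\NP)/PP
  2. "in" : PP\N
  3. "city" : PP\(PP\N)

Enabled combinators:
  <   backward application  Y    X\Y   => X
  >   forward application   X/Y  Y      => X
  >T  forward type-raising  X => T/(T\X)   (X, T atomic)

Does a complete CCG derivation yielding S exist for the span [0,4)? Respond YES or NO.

YES

[0,4] S   >
  [0,1] S/(S\NP)   >T
    [0,1] "sent" : NP
  [1,4] S\NP   >
    [1,2] "from" : (S\NP)/PP
    [2,4] PP   <
      [2,3] "in" : PP\N
      [3,4] "city" : PP\(PP\N)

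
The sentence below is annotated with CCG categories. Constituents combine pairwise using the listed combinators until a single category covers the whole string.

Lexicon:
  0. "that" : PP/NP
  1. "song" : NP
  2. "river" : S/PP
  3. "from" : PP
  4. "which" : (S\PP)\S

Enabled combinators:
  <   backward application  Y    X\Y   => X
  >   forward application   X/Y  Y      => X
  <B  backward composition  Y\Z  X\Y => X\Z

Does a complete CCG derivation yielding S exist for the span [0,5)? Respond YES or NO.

[0,5] S   <
  [0,2] PP   >
    [0,1] "that" : PP/NP
    [1,2] "song" : NP
  [2,5] S\PP   <
    [2,4] S   >
      [2,3] "river" : S/PP
      [3,4] "from" : PP
    [4,5] "which" : (S\PP)\S

YES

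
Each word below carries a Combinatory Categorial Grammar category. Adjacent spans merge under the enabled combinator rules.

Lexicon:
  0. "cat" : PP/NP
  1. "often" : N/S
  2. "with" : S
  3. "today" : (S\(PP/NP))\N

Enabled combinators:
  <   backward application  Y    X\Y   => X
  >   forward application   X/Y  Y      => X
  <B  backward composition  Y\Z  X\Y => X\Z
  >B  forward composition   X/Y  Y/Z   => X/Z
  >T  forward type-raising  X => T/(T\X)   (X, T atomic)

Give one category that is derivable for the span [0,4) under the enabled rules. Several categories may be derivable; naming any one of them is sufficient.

[0,4] S   <
  [0,1] "cat" : PP/NP
  [1,4] S\(PP/NP)   <
    [1,3] N   >
      [1,2] "often" : N/S
      [2,3] "with" : S
    [3,4] "today" : (S\(PP/NP))\N

S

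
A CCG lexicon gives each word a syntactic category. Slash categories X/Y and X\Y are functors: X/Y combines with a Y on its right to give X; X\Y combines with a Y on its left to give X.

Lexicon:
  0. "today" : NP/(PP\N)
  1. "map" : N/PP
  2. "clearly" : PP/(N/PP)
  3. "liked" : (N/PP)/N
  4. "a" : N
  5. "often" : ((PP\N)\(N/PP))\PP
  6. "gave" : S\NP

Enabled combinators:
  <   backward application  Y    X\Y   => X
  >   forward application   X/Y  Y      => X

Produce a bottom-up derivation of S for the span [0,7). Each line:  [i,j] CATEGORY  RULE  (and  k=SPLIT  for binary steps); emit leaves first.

[0,7] S   <
  [0,6] NP   >
    [0,1] "today" : NP/(PP\N)
    [1,6] PP\N   <
      [1,2] "map" : N/PP
      [2,6] (PP\N)\(N/PP)   <
        [2,5] PP   >
          [2,3] "clearly" : PP/(N/PP)
          [3,5] N/PP   >
            [3,4] "liked" : (N/PP)/N
            [4,5] "a" : N
        [5,6] "often" : ((PP\N)\(N/PP))\PP
  [6,7] "gave" : S\NP

[0,1] NP/(PP\N)  lex  "today"
[1,2] N/PP  lex  "map"
[2,3] PP/(N/PP)  lex  "clearly"
[3,4] (N/PP)/N  lex  "liked"
[4,5] N  lex  "a"
[3,5] N/PP  >  k=4
[2,5] PP  >  k=3
[5,6] ((PP\N)\(N/PP))\PP  lex  "often"
[2,6] (PP\N)\(N/PP)  <  k=5
[1,6] PP\N  <  k=2
[0,6] NP  >  k=1
[6,7] S\NP  lex  "gave"
[0,7] S  <  k=6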